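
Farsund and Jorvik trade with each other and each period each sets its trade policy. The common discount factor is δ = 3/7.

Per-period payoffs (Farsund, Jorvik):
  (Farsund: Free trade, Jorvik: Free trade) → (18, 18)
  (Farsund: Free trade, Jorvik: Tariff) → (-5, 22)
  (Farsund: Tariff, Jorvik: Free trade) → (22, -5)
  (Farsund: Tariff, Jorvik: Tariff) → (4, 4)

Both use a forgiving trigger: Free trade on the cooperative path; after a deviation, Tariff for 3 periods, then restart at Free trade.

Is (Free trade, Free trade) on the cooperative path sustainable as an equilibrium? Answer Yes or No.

Yes

Comparing payoff streams over the 4 periods until play realigns: cooperate → 18(1+δ+…+δ^3); deviate → 22 + 4(δ+…+δ^3).
Cooperation is sustained iff (18−4)(δ+…+δ^3) ≥ 22−18.
δ+…+δ^3 = 3/7·(1−(3/7)^3)/(1−3/7) = 0.6910, and (22−18)/(18−4) = 0.2857.
0.6910 ≥ 0.2857, so cooperation is sustainable.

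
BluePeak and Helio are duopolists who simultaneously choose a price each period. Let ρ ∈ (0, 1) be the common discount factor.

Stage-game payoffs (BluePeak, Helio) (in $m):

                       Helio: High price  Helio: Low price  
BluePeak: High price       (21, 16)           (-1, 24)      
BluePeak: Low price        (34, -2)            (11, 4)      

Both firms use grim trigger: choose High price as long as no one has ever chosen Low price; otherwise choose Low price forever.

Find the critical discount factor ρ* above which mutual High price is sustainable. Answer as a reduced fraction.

BluePeak: cooperation gives 21 each period; deviation gives 34 once then 11 forever.
  21/(1−ρ) ≥ 34 + 11ρ/(1−ρ) ⇒ ρ ≥ 13/23.
Helio: cooperation gives 16 each period; deviation gives 24 once then 4 forever.
  ρ ≥ 8/20 = 2/5.
Both must hold, so the binding constraint is BluePeak's: ρ ≥ 13/23.

13/23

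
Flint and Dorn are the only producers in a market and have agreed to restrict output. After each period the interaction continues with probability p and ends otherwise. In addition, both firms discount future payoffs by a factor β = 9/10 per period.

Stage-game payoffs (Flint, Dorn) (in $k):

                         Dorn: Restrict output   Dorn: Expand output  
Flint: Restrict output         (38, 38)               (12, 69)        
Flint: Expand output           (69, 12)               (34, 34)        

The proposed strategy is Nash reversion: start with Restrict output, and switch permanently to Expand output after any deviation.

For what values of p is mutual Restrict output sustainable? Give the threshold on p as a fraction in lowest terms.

62/63

Expected continuation weight on next period's payoff is β·p = 9/10·p, which plays the role of the discount factor.
Cooperation requires 9/10·p ≥ (69−38)/(69−34) = 31/35, hence p ≥ 62/63.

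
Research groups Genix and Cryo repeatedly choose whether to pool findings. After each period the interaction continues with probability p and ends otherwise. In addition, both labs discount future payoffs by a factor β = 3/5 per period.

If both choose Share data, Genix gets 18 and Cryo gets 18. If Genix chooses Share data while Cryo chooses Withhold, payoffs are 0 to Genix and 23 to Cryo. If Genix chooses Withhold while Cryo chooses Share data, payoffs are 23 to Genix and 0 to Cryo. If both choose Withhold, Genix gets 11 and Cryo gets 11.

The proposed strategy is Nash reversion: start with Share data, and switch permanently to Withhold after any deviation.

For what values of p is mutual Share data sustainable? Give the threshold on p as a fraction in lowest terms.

Expected continuation weight on next period's payoff is β·p = 3/5·p, which plays the role of the discount factor.
Cooperation requires 3/5·p ≥ (23−18)/(23−11) = 5/12, hence p ≥ 25/36.

25/36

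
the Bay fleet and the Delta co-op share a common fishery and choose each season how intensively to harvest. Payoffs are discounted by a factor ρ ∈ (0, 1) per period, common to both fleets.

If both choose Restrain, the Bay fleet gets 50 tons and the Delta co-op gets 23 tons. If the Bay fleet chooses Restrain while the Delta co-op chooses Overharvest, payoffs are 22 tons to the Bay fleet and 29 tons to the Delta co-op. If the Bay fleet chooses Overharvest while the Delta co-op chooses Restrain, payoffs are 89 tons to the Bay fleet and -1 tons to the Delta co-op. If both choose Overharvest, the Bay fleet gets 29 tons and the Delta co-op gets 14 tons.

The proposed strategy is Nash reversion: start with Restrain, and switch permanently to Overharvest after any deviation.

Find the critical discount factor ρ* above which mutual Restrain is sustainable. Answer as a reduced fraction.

For the Bay fleet: deviation gain 89−50 = 39, per-period punishment loss 50−29 = 21. IC gives ρ ≥ 39/60 = 13/20.
For the Delta co-op: gain 6, loss 9 per period, so ρ ≥ 6/15 = 2/5.
The tighter constraint is the Bay fleet's, so cooperation needs ρ ≥ 13/20.

13/20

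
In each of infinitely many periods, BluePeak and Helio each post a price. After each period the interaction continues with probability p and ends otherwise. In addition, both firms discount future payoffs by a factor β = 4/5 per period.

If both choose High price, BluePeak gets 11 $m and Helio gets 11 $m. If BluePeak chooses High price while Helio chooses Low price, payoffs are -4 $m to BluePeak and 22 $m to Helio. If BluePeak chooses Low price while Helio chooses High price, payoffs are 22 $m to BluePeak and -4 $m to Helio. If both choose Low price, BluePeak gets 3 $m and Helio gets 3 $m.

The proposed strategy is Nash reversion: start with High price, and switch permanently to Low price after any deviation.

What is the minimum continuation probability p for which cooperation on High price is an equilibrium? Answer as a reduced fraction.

Expected continuation weight on next period's payoff is β·p = 4/5·p, which plays the role of the discount factor.
Cooperation requires 4/5·p ≥ (22−11)/(22−3) = 11/19, hence p ≥ 55/76.

55/76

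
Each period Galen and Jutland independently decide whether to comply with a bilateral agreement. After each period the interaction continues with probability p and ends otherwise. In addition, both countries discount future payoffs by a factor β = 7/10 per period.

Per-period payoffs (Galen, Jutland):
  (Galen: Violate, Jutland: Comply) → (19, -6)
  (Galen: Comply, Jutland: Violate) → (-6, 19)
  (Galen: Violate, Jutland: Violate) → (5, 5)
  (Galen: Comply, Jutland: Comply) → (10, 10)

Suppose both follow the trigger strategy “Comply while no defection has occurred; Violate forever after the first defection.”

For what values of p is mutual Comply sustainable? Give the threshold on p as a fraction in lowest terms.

45/49

With continuation probability p and discount β, the effective per-period discount factor is βp.
Grim-trigger IC: βp ≥ (19−10)/(19−5) = 9/14.
So p ≥ (9/14)/(7/10) = 45/49.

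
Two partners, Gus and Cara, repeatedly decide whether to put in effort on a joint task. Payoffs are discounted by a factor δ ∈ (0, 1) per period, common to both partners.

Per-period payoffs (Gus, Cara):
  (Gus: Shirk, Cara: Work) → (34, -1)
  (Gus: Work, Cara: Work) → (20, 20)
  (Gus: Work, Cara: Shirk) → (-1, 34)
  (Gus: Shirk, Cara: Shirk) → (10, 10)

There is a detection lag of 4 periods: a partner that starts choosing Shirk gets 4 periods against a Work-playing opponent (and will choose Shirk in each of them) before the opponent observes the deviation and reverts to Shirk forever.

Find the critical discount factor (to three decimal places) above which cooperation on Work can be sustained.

A deviator earns 34 for 4 periods, then 10 forever; cooperating earns 20 forever. Multiplying the IC by (1−δ):
20 ≥ 34(1−δ^4) + 10δ^4, so 24·δ^4 ≥ 14 and δ^4 ≥ 7/12.
δ ≥ (7/12)^(1/4) ≈ 0.874.

0.874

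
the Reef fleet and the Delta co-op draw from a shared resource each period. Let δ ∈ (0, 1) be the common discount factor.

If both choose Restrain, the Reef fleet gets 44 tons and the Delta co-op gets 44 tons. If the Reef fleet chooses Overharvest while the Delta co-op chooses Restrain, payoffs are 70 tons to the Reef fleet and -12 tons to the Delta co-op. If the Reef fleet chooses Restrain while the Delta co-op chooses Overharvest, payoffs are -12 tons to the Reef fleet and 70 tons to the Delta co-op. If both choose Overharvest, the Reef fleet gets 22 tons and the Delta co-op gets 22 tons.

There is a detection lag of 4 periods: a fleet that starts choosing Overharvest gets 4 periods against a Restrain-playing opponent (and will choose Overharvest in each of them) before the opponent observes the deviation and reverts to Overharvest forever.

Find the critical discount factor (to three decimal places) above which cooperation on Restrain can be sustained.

0.858

A deviator earns 70 for 4 periods, then 22 forever; cooperating earns 44 forever. Multiplying the IC by (1−δ):
44 ≥ 70(1−δ^4) + 22δ^4, so 48·δ^4 ≥ 26 and δ^4 ≥ 13/24.
δ ≥ (13/24)^(1/4) ≈ 0.858.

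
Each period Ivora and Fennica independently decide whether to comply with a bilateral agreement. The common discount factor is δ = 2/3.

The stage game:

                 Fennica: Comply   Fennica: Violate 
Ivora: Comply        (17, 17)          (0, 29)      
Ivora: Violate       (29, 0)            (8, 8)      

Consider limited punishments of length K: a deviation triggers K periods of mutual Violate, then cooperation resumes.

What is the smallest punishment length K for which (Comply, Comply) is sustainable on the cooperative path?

IC: δ(1−δ^K)/(1−δ) ≥ (29−17)/(17−8) = 4/3.
With δ = 2/3: need 1 − δ^K ≥ 4/3·(1−2/3)/(2/3), i.e. δ^K ≤ 0.3333.
Since (2/3)^2 = 0.4444 and (2/3)^3 = 0.2963, the smallest such K is 3.

3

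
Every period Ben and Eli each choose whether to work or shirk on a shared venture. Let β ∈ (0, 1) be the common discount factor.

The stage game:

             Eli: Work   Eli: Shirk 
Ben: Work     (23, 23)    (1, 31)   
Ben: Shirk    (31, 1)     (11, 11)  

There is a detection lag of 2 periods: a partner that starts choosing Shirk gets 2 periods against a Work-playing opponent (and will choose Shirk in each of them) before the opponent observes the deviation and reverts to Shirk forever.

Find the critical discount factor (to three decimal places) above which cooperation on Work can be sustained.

0.632

Deviating for the 2 undetected periods gains 31−23 = 8 per period over cooperation, then loses 23−11 = 12 per period forever once punishment starts.
Gain: 8(1 + β + … + β^1); loss: 12·β^2/(1−β).
No profitable deviation ⇔ 8(1−β^2) ≤ 12·β^2, i.e. β^2 ≥ 8/(8+12) = 2/5.
Hence β ≥ (2/5)^(1/2) ≈ 0.632.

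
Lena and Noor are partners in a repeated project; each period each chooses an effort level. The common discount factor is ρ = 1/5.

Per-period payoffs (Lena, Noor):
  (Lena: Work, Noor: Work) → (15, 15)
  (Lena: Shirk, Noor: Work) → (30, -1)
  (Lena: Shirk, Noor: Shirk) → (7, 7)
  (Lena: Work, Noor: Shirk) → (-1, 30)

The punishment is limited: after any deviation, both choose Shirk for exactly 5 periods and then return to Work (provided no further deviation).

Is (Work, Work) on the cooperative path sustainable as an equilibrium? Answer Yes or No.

No

A one-shot deviation gives 30 now, then 7 for 5 periods, then back to 15.
Gain from deviating: (30−15) today; loss: (15−7) in each of the next 5 periods.
No-deviation condition: (15−7)(ρ+…+ρ^5) ≥ 30−15, i.e. ρ+…+ρ^5 ≥ 15/8.
At ρ = 1/5: ρ+…+ρ^5 = 0.2499 < 1.8750.
So cooperation is not sustainable.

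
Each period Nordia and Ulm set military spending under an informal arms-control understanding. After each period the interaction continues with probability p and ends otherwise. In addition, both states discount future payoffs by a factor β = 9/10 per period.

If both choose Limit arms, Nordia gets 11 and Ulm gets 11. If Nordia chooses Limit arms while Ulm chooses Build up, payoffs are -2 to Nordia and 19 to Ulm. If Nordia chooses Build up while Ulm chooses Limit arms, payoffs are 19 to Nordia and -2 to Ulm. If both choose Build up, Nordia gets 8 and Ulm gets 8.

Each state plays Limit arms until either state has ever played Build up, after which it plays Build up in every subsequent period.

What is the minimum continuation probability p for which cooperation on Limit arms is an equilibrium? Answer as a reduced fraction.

80/99

With continuation probability p and discount β, the effective per-period discount factor is βp.
Grim-trigger IC: βp ≥ (19−11)/(19−8) = 8/11.
So p ≥ (8/11)/(9/10) = 80/99.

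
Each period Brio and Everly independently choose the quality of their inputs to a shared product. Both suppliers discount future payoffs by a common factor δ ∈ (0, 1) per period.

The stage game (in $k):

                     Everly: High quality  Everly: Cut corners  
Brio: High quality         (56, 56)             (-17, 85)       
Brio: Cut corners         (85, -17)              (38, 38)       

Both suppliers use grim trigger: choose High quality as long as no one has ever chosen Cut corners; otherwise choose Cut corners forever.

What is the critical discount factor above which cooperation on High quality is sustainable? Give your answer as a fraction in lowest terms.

29/47

56/(1−δ) ≥ 85 + 38δ/(1−δ)
56 ≥ 85 − 47δ
δ ≥ 29/47.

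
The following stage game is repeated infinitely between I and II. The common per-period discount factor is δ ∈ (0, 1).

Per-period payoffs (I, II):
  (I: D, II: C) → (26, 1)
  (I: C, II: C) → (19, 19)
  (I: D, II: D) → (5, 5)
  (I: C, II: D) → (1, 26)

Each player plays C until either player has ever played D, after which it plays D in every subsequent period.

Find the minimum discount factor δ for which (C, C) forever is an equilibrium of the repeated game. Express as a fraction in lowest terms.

Cooperation forever yields 19 each period: 19/(1−δ).
Deviating yields 26 once, then 5 forever: 26 + 5δ/(1−δ).
No profitable deviation requires 19/(1−δ) ≥ 26 + 5δ/(1−δ).
Multiplying by (1−δ): 19 ≥ 26(1−δ) + 5δ = 26 − 21δ.
So 21δ ≥ 7, i.e. δ ≥ 7/21 = 1/3.

1/3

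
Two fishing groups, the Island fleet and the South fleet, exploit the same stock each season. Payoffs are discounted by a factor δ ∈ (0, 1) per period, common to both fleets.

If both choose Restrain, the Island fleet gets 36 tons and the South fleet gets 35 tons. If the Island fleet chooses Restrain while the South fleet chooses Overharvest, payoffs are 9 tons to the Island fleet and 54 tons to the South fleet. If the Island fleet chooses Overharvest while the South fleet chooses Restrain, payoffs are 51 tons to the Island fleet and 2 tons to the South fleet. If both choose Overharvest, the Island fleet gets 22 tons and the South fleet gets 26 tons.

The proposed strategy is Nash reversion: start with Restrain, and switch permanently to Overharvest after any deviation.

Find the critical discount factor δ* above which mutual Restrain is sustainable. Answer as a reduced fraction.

For the Island fleet: deviation gain 51−36 = 15, per-period punishment loss 36−22 = 14. IC gives δ ≥ 15/29.
For the South fleet: gain 19, loss 9 per period, so δ ≥ 19/28.
The tighter constraint is the South fleet's, so cooperation needs δ ≥ 19/28.

19/28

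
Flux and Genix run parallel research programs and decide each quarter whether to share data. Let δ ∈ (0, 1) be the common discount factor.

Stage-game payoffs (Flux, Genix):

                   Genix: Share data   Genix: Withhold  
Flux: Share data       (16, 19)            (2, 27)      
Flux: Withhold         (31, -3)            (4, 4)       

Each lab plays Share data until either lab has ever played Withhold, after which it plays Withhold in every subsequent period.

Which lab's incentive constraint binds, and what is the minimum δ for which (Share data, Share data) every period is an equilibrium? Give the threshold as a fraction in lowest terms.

Flux's threshold: (31−16)/(31−4) = 5/9.
Genix's threshold: (27−19)/(27−4) = 8/23.
5/9 > 8/23, so Flux binds and δ* = 5/9.

Flux; δ ≥ 5/9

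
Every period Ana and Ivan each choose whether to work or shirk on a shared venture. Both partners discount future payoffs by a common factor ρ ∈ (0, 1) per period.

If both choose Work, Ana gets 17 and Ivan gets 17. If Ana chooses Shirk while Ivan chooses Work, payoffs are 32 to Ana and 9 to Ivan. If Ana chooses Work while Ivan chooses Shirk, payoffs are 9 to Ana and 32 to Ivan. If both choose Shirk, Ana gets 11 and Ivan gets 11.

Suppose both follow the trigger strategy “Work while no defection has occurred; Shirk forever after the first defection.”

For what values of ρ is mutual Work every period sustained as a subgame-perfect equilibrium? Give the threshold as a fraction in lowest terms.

5/7

17/(1−ρ) ≥ 32 + 11ρ/(1−ρ)
17 ≥ 32 − 21ρ
ρ ≥ 15/21 = 5/7.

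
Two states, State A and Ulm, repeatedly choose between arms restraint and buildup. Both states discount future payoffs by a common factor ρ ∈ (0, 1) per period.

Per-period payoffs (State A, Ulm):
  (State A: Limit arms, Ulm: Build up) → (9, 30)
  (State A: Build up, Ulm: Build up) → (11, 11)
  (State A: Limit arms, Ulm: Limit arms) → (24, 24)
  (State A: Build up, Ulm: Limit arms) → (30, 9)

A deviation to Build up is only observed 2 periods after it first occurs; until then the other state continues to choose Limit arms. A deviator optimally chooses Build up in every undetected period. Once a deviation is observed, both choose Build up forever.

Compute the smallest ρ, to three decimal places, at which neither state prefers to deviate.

The best deviation is to choose Build up for all 2 undetected periods, earning 30 each, then 11 forever once detected.
Deviation value: 30(1−ρ^2)/(1−ρ) + 11ρ^2/(1−ρ); cooperation value: 24/(1−ρ).
IC: 24 ≥ 30(1−ρ^2) + 11ρ^2 = 30 − 19ρ^2.
So ρ^2 ≥ 6/19, giving ρ ≥ (6/19)^(1/2) ≈ 0.562.

0.562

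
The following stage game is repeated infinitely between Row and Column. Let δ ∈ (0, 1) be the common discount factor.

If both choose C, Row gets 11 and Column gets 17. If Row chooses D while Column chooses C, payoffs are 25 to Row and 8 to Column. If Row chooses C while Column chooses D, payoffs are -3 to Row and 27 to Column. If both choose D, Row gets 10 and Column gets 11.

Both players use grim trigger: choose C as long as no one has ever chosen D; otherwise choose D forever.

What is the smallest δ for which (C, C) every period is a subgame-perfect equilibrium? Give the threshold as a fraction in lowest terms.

14/15

Row: cooperation gives 11 each period; deviation gives 25 once then 10 forever.
  11/(1−δ) ≥ 25 + 10δ/(1−δ) ⇒ δ ≥ 14/15.
Column: cooperation gives 17 each period; deviation gives 27 once then 11 forever.
  δ ≥ 10/16 = 5/8.
Both must hold, so the binding constraint is Row's: δ ≥ 14/15.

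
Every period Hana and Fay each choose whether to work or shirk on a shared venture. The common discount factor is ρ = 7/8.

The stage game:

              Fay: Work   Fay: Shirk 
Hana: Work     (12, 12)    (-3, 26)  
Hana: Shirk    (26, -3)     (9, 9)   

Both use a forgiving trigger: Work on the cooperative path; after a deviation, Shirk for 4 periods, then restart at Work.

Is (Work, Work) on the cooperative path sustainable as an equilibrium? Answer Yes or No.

No

IC: ρ+…+ρ^4 ≥ (26−12)/(12−9) = 14/3.
At ρ = 7/8: partial sum = 2.8967 < 4.6667. Cooperation not sustainable.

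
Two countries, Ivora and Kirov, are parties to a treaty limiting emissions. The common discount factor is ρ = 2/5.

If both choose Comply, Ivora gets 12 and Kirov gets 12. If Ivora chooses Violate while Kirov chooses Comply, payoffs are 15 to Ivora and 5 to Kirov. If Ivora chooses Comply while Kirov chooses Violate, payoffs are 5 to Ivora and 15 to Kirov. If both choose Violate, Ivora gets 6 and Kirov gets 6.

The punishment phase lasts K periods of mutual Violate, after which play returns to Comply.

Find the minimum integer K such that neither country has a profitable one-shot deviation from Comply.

IC: ρ(1−ρ^K)/(1−ρ) ≥ (15−12)/(12−6) = 1/2.
With ρ = 2/5: need 1 − ρ^K ≥ 1/2·(1−2/5)/(2/5), i.e. ρ^K ≤ 0.2500.
Since (2/5)^1 = 0.4000 and (2/5)^2 = 0.1600, the smallest such K is 2.

2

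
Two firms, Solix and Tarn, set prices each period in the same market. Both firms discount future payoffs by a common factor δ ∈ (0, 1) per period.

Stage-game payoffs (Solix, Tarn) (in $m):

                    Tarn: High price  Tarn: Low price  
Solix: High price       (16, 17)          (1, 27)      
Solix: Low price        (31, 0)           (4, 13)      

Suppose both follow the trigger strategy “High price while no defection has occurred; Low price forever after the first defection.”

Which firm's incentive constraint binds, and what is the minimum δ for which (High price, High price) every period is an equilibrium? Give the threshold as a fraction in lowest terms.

Tarn; δ ≥ 5/7

Solix: cooperation gives 16 each period; deviation gives 31 once then 4 forever.
  16/(1−δ) ≥ 31 + 4δ/(1−δ) ⇒ δ ≥ 15/27 = 5/9.
Tarn: cooperation gives 17 each period; deviation gives 27 once then 13 forever.
  δ ≥ 10/14 = 5/7.
Both must hold, so the binding constraint is Tarn's: δ ≥ 5/7.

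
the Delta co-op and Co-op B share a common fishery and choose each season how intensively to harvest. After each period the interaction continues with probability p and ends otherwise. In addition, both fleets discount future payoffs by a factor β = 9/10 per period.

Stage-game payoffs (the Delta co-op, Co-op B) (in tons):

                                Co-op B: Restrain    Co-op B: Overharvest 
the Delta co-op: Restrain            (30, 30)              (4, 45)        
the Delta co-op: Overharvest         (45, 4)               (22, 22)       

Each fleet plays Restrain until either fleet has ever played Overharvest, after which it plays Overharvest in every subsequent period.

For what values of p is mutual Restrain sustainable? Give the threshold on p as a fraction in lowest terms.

50/69

With continuation probability p and discount β, the effective per-period discount factor is βp.
Grim-trigger IC: βp ≥ (45−30)/(45−22) = 15/23.
So p ≥ (15/23)/(9/10) = 50/69.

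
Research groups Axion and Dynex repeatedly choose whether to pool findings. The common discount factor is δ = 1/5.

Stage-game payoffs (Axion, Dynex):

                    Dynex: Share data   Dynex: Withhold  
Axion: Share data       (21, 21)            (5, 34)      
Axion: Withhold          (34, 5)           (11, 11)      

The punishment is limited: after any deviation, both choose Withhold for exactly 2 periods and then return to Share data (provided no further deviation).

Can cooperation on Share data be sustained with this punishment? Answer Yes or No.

No

IC: δ+…+δ^2 ≥ (34−21)/(21−11) = 13/10.
At δ = 1/5: partial sum = 0.2400 < 1.3000. Cooperation not sustainable.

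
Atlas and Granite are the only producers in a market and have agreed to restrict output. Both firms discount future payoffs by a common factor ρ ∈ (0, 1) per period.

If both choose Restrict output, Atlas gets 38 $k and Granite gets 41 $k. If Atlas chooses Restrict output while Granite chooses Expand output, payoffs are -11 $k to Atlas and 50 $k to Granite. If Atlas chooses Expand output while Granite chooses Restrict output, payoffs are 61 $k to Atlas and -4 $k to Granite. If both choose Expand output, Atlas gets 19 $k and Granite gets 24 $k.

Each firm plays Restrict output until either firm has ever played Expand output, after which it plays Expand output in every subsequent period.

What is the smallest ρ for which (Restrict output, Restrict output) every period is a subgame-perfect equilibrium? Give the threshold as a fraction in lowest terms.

Atlas: cooperation gives 38 each period; deviation gives 61 once then 19 forever.
  38/(1−ρ) ≥ 61 + 19ρ/(1−ρ) ⇒ ρ ≥ 23/42.
Granite: cooperation gives 41 each period; deviation gives 50 once then 24 forever.
  ρ ≥ 9/26.
Both must hold, so the binding constraint is Atlas's: ρ ≥ 23/42.

23/42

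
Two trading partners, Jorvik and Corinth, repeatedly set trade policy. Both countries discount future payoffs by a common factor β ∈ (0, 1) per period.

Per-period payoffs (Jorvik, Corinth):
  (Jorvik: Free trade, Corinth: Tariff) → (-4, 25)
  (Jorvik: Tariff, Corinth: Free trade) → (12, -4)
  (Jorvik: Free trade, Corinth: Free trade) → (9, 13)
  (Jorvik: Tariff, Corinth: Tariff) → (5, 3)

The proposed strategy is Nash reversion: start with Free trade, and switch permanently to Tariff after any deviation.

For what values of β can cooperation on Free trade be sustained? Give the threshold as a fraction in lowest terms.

6/11

For Jorvik: deviation gain 12−9 = 3, per-period punishment loss 9−5 = 4. IC gives β ≥ 3/7.
For Corinth: gain 12, loss 10 per period, so β ≥ 12/22 = 6/11.
The tighter constraint is Corinth's, so cooperation needs β ≥ 6/11.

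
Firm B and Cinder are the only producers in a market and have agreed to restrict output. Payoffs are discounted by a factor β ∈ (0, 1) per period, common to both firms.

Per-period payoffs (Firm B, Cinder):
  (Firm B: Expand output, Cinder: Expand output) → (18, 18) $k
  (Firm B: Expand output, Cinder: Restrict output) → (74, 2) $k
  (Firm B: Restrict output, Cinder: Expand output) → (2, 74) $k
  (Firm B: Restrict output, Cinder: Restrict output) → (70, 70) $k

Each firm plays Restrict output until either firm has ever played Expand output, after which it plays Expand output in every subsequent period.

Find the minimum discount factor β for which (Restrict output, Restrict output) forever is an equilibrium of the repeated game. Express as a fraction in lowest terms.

1/14

Under grim trigger the critical discount factor is (T−C)/(T−P) with T = 74, C = 70, P = 18.
β* = (74−70)/(74−18) = 4/56 = 1/14.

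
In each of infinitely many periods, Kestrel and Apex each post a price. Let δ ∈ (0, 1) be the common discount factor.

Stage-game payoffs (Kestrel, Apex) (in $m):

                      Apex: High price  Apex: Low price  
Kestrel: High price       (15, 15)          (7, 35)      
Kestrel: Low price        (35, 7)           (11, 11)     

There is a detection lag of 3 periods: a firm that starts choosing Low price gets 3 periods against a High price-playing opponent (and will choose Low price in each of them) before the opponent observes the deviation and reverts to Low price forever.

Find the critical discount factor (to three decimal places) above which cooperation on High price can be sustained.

0.941

The best deviation is to choose Low price for all 3 undetected periods, earning 35 each, then 11 forever once detected.
Deviation value: 35(1−δ^3)/(1−δ) + 11δ^3/(1−δ); cooperation value: 15/(1−δ).
IC: 15 ≥ 35(1−δ^3) + 11δ^3 = 35 − 24δ^3.
So δ^3 ≥ 20/24 = 5/6, giving δ ≥ (5/6)^(1/3) ≈ 0.941.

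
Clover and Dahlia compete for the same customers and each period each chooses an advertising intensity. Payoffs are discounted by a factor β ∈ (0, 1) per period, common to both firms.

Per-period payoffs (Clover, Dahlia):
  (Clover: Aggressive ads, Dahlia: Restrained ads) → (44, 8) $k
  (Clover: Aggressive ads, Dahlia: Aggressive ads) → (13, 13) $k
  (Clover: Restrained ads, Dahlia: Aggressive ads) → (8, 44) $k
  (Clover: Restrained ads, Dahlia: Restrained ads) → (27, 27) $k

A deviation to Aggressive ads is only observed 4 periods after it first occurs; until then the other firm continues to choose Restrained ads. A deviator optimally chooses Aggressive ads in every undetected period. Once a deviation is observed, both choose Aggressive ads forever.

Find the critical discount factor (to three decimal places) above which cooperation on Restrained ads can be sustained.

The best deviation is to choose Aggressive ads for all 4 undetected periods, earning 44 each, then 13 forever once detected.
Deviation value: 44(1−β^4)/(1−β) + 13β^4/(1−β); cooperation value: 27/(1−β).
IC: 27 ≥ 44(1−β^4) + 13β^4 = 44 − 31β^4.
So β^4 ≥ 17/31, giving β ≥ (17/31)^(1/4) ≈ 0.861.

0.861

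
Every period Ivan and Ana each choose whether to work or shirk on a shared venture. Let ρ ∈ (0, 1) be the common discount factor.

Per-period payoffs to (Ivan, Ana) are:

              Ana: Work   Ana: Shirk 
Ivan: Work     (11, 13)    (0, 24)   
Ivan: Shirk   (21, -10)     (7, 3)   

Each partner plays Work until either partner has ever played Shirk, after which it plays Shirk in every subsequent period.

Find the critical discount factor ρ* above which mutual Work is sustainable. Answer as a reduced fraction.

For Ivan: deviation gain 21−11 = 10, per-period punishment loss 11−7 = 4. IC gives ρ ≥ 10/14 = 5/7.
For Ana: gain 11, loss 10 per period, so ρ ≥ 11/21.
The tighter constraint is Ivan's, so cooperation needs ρ ≥ 5/7.

5/7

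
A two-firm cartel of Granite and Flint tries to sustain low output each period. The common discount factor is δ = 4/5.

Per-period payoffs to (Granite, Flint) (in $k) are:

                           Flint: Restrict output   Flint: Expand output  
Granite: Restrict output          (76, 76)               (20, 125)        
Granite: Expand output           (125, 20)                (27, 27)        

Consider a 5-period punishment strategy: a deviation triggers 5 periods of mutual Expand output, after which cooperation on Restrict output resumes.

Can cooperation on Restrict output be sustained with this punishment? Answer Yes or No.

IC: δ+…+δ^5 ≥ (125−76)/(76−27) = 1.
At δ = 4/5: partial sum = 2.6893 ≥ 1.0000. Cooperation sustainable.

Yes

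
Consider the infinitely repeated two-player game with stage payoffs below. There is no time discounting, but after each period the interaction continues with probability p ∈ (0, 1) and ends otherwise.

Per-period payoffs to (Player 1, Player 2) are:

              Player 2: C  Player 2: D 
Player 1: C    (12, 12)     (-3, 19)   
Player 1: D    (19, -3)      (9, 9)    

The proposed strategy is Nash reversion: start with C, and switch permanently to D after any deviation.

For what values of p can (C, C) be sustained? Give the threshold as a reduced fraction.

7/10

With no time discounting, the continuation probability p plays the role of the discount factor.
Grim-trigger IC: 12/(1−p) ≥ 19 + 9p/(1−p) ⇒ p ≥ (19−12)/(19−9) = 7/10.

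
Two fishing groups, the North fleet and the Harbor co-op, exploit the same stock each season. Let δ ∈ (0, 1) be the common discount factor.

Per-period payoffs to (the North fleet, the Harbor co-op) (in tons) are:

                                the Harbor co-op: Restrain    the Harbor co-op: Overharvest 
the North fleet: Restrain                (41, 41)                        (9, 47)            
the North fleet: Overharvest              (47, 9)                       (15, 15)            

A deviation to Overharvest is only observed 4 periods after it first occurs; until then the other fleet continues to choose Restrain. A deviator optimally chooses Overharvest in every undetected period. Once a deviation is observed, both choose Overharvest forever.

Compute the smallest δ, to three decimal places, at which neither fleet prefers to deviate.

Deviating for the 4 undetected periods gains 47−41 = 6 per period over cooperation, then loses 41−15 = 26 per period forever once punishment starts.
Gain: 6(1 + δ + … + δ^3); loss: 26·δ^4/(1−δ).
No profitable deviation ⇔ 6(1−δ^4) ≤ 26·δ^4, i.e. δ^4 ≥ 6/(6+26) = 3/16.
Hence δ ≥ (3/16)^(1/4) ≈ 0.658.

0.658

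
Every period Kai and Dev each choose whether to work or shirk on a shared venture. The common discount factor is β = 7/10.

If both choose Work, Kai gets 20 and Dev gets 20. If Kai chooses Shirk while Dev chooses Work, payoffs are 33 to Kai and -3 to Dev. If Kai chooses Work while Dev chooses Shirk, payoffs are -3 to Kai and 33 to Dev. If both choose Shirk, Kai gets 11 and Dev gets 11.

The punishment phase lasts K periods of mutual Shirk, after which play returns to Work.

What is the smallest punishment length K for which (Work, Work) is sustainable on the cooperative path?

No profitable deviation requires (20−11)(β+…+β^K) ≥ 33−20, i.e. β+…+β^K ≥ 13/9 ≈ 1.4444.
With β = 7/10, the partial sums are K=1: 0.7000, K=2: 1.1900, K=3: 1.5330.
K = 3 is the first length at which the sum reaches 1.4444.

3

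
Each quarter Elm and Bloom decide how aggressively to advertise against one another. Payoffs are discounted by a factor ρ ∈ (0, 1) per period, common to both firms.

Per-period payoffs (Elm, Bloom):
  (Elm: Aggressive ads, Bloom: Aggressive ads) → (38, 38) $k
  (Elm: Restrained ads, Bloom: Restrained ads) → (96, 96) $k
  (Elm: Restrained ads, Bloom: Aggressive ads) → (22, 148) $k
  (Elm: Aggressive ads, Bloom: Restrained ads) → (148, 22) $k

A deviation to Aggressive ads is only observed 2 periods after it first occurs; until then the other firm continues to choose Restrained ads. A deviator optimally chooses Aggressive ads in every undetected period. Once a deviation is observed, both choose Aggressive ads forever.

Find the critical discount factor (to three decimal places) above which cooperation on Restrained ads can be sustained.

0.688

A deviator earns 148 for 2 periods, then 38 forever; cooperating earns 96 forever. Multiplying the IC by (1−ρ):
96 ≥ 148(1−ρ^2) + 38ρ^2, so 110·ρ^2 ≥ 52 and ρ^2 ≥ 26/55.
ρ ≥ (26/55)^(1/2) ≈ 0.688.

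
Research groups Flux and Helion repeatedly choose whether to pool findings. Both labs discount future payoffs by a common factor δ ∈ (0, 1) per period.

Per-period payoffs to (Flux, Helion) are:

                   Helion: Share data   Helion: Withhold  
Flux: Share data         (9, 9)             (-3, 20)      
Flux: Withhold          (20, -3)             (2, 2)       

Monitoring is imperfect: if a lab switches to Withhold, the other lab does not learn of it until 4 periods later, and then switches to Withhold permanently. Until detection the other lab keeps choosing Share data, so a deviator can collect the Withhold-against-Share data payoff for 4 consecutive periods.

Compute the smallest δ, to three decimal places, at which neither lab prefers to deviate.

Deviating for the 4 undetected periods gains 20−9 = 11 per period over cooperation, then loses 9−2 = 7 per period forever once punishment starts.
Gain: 11(1 + δ + … + δ^3); loss: 7·δ^4/(1−δ).
No profitable deviation ⇔ 11(1−δ^4) ≤ 7·δ^4, i.e. δ^4 ≥ 11/(11+7) = 11/18.
Hence δ ≥ (11/18)^(1/4) ≈ 0.884.

0.884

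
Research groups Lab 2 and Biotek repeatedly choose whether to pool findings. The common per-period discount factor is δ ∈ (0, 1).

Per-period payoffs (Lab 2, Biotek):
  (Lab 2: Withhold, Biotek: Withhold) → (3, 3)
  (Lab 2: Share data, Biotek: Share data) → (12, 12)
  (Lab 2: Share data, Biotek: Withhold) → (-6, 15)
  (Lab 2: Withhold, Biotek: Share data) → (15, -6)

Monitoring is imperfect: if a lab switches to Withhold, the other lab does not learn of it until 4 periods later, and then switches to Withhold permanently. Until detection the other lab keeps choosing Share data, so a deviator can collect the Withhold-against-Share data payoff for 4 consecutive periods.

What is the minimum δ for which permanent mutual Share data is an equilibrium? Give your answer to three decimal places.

The best deviation is to choose Withhold for all 4 undetected periods, earning 15 each, then 3 forever once detected.
Deviation value: 15(1−δ^4)/(1−δ) + 3δ^4/(1−δ); cooperation value: 12/(1−δ).
IC: 12 ≥ 15(1−δ^4) + 3δ^4 = 15 − 12δ^4.
So δ^4 ≥ 3/12 = 1/4, giving δ ≥ (1/4)^(1/4) ≈ 0.707.

0.707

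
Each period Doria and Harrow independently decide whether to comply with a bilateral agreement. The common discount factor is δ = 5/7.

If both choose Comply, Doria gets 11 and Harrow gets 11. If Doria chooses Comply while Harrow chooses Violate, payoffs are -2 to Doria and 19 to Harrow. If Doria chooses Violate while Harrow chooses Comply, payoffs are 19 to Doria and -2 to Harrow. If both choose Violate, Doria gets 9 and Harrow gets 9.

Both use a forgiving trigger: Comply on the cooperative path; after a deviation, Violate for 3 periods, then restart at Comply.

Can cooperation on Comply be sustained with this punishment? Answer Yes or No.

No

IC: δ+…+δ^3 ≥ (19−11)/(11−9) = 4.
At δ = 5/7: partial sum = 1.5889 < 4.0000. Cooperation not sustainable.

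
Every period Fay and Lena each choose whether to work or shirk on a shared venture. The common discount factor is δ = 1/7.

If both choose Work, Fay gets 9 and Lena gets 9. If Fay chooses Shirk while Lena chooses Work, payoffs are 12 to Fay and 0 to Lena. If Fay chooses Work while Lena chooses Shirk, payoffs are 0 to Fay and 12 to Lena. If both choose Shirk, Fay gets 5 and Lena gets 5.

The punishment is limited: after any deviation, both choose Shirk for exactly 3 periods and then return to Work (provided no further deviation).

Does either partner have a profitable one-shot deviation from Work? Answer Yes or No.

A one-shot deviation gives 12 now, then 5 for 3 periods, then back to 9.
Gain from deviating: (12−9) today; loss: (9−5) in each of the next 3 periods.
No-deviation condition: (9−5)(δ+…+δ^3) ≥ 12−9, i.e. δ+…+δ^3 ≥ 3/4.
At δ = 1/7: δ+…+δ^3 = 0.1662 < 0.7500.
So cooperation is not sustainable.

Yes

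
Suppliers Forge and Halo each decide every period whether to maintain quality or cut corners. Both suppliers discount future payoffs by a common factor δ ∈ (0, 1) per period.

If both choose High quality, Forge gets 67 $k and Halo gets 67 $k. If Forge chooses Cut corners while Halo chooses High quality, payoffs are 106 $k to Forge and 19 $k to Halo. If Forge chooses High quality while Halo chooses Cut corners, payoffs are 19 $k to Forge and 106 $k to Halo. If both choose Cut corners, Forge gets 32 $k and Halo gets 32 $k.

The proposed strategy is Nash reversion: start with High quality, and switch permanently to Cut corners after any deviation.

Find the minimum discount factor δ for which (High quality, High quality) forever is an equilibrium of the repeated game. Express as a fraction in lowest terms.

39/74

Cooperation forever yields 67 each period: 67/(1−δ).
Deviating yields 106 once, then 32 forever: 106 + 32δ/(1−δ).
No profitable deviation requires 67/(1−δ) ≥ 106 + 32δ/(1−δ).
Multiplying by (1−δ): 67 ≥ 106(1−δ) + 32δ = 106 − 74δ.
So 74δ ≥ 39, i.e. δ ≥ 39/74.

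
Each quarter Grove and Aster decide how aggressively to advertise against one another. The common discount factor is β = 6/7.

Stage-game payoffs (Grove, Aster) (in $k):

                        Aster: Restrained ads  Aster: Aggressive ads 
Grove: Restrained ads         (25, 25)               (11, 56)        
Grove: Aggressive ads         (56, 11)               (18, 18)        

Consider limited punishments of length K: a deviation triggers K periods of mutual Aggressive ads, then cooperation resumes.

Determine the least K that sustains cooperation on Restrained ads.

9

IC: β(1−β^K)/(1−β) ≥ (56−25)/(25−18) = 31/7.
With β = 6/7: need 1 − β^K ≥ 31/7·(1−6/7)/(6/7), i.e. β^K ≤ 0.2619.
Since (6/7)^8 = 0.2914 and (6/7)^9 = 0.2497, the smallest such K is 9.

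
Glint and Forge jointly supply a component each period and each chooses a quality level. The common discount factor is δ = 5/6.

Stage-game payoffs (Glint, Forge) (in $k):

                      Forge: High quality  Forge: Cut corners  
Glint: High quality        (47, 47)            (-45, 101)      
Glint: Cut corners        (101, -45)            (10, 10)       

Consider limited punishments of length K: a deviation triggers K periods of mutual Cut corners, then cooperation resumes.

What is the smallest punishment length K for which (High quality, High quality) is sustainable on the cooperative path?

2

IC: δ(1−δ^K)/(1−δ) ≥ (101−47)/(47−10) = 54/37.
With δ = 5/6: need 1 − δ^K ≥ 54/37·(1−5/6)/(5/6), i.e. δ^K ≤ 0.7081.
Since (5/6)^1 = 0.8333 and (5/6)^2 = 0.6944, the smallest such K is 2.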